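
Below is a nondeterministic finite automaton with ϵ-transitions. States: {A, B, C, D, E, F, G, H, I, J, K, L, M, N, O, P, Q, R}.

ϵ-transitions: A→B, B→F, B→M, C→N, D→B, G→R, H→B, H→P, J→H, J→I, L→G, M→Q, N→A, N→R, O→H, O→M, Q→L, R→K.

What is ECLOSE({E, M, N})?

{A, B, E, F, G, K, L, M, N, Q, R}

Start with {E, M, N}.
From M via ϵ: add Q.
From N via ϵ: add A, R.
From A via ϵ: add B.
From Q via ϵ: add L.
From R via ϵ: add K.
From B via ϵ: add F.
From L via ϵ: add G.
No new states can be added; the closed set is {A, B, E, F, G, K, L, M, N, Q, R}.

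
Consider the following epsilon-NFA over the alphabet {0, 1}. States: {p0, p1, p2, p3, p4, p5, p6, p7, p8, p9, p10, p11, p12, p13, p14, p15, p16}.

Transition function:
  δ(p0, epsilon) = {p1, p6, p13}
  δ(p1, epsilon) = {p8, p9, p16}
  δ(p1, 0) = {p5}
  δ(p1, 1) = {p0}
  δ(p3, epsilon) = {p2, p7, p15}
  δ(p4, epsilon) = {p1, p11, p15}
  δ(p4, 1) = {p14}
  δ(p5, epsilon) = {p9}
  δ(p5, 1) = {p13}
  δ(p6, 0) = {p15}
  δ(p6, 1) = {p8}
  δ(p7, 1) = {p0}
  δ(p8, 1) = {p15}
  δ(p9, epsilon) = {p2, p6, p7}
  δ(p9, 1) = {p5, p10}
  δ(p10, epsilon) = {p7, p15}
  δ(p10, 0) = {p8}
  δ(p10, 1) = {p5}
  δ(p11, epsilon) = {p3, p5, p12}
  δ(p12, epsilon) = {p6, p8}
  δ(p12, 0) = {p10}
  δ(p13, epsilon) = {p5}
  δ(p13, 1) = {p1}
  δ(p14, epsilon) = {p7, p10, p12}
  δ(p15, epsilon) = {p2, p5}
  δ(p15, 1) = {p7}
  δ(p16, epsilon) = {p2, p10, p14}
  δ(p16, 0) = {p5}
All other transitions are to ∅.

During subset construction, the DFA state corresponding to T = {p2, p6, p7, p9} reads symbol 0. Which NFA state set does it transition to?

{p2, p5, p6, p7, p9, p15}

p6 on 0 → {p15}.
No 0-transition from p2, p7, p9.
Union after reading 0: {p15}.
Now take the epsilon-closure:
From p15 via epsilon: add p2, p5.
From p5 via epsilon: add p9.
From p9 via epsilon: add p6, p7.
No new states can be added; the closed set is {p2, p5, p6, p7, p9, p15}.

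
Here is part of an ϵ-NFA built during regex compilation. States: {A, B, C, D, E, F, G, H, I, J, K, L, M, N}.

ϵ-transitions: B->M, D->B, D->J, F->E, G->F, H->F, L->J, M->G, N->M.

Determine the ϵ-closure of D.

Start with {D}.
From D via ϵ: add B, J.
From B via ϵ: add M.
From M via ϵ: add G.
From G via ϵ: add F.
From F via ϵ: add E.
No new states can be added; the closed set is {B, D, E, F, G, J, M}.

{B, D, E, F, G, J, M}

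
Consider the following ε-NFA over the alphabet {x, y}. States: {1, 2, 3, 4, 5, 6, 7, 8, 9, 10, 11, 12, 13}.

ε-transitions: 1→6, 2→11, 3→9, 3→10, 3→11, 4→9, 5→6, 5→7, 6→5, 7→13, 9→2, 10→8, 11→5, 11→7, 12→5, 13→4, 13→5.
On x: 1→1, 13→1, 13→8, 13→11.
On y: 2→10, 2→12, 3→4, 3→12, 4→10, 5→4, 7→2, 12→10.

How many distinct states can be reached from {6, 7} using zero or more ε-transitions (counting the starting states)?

8

Start with {6, 7}.
From 6 via ε: add 5.
From 7 via ε: add 13.
From 13 via ε: add 4.
From 4 via ε: add 9.
From 9 via ε: add 2.
From 2 via ε: add 11.
ε-closure = {2, 4, 5, 6, 7, 9, 11, 13}, which has 8 states.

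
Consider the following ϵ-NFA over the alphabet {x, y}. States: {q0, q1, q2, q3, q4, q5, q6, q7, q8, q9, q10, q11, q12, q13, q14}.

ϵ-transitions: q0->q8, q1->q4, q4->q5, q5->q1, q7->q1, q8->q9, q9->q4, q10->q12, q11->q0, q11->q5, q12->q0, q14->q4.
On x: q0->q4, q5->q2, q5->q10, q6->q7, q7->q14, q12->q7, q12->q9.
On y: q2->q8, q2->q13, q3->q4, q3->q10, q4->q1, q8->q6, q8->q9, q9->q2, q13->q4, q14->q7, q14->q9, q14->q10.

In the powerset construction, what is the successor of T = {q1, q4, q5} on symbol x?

q5 on x → {q2, q10}.
No x-transition from q1, q4.
Union after reading x: {q2, q10}.
Now take the ϵ-closure:
From q10 via ϵ: add q12.
From q12 via ϵ: add q0.
From q0 via ϵ: add q8.
From q8 via ϵ: add q9.
From q9 via ϵ: add q4.
From q4 via ϵ: add q5.
From q5 via ϵ: add q1.
No new states can be added; the closed set is {q0, q1, q2, q4, q5, q8, q9, q10, q12}.

{q0, q1, q2, q4, q5, q8, q9, q10, q12}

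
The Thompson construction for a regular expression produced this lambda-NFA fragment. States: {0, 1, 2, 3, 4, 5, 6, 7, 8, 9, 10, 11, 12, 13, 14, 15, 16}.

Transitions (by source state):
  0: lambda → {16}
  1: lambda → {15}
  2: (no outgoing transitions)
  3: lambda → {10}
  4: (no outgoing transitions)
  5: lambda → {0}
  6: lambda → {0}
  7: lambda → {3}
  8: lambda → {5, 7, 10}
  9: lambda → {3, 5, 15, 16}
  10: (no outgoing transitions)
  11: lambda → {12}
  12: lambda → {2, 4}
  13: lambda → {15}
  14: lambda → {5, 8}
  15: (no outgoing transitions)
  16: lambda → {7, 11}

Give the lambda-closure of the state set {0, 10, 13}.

{0, 2, 3, 4, 7, 10, 11, 12, 13, 15, 16}

Start with {0, 10, 13}.
From 0 via lambda: add 16.
From 13 via lambda: add 15.
From 16 via lambda: add 7, 11.
From 7 via lambda: add 3.
From 11 via lambda: add 12.
From 12 via lambda: add 2, 4.
No new states can be added; the closed set is {0, 2, 3, 4, 7, 10, 11, 12, 13, 15, 16}.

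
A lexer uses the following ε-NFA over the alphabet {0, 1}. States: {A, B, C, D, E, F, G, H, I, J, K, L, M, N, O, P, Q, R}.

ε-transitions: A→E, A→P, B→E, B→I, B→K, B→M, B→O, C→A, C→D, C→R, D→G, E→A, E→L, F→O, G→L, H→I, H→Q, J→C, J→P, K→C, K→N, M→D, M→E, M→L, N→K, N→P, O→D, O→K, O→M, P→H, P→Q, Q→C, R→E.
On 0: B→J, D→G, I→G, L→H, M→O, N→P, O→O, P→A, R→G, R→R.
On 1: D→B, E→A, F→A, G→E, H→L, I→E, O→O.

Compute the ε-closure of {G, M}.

Start with {G, M}.
From G via ε: add L.
From M via ε: add D, E.
From E via ε: add A.
From A via ε: add P.
From P via ε: add H, Q.
From H via ε: add I.
From Q via ε: add C.
From C via ε: add R.
No new states can be added; the closed set is {A, C, D, E, G, H, I, L, M, P, Q, R}.

{A, C, D, E, G, H, I, L, M, P, Q, R}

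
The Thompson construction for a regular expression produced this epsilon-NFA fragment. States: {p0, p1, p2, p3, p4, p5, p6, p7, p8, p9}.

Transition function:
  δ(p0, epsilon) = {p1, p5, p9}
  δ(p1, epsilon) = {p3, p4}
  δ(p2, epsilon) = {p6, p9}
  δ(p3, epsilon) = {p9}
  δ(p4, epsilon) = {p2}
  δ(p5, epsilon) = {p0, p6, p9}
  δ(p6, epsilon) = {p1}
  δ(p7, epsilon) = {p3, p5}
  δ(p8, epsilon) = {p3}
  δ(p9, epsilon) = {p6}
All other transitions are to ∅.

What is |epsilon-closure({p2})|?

6

Start with {p2}.
From p2 via epsilon: add p6, p9.
From p6 via epsilon: add p1.
From p1 via epsilon: add p3, p4.
epsilon-closure = {p1, p2, p3, p4, p6, p9}, which has 6 states.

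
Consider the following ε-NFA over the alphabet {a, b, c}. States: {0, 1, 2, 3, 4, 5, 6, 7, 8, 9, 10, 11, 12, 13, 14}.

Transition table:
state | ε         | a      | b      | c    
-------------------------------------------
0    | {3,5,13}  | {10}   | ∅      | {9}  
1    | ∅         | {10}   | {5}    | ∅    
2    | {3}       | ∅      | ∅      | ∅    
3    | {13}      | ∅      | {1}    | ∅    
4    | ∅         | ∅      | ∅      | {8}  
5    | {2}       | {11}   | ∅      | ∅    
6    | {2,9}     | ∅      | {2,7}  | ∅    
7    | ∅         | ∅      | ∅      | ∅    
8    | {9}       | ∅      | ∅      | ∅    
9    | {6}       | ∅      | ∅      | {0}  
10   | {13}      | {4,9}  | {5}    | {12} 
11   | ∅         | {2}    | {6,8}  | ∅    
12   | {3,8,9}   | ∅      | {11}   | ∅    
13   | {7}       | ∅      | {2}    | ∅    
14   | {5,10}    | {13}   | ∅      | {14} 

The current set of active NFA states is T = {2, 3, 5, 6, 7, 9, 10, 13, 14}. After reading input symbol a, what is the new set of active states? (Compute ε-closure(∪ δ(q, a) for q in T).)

{2, 3, 4, 6, 7, 9, 11, 13}

5 on a → {11}.
10 on a → {4, 9}.
14 on a → {13}.
No a-transition from 2, 3, 6, 7, 9, 13.
Union after reading a: {4, 9, 11, 13}.
Now take the ε-closure:
From 9 via ε: add 6.
From 13 via ε: add 7.
From 6 via ε: add 2.
From 2 via ε: add 3.
No new states can be added; the closed set is {2, 3, 4, 6, 7, 9, 11, 13}.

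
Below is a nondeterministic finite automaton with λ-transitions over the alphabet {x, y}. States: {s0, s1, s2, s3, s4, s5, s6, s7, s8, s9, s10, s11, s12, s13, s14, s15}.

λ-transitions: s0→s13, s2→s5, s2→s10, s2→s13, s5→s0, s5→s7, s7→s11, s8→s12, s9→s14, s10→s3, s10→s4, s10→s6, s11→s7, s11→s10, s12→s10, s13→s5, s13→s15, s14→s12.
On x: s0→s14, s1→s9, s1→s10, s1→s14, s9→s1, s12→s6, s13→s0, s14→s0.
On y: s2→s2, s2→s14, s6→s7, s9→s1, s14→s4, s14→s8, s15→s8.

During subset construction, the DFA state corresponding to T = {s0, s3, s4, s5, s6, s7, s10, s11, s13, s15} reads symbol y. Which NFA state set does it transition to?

s6 on y → {s7}.
s15 on y → {s8}.
No y-transition from s0, s3, s4, s5, s7, s10, s11, s13.
Union after reading y: {s7, s8}.
Now take the λ-closure:
From s7 via λ: add s11.
From s8 via λ: add s12.
From s11 via λ: add s10.
From s10 via λ: add s3, s4, s6.
No new states can be added; the closed set is {s3, s4, s6, s7, s8, s10, s11, s12}.

{s3, s4, s6, s7, s8, s10, s11, s12}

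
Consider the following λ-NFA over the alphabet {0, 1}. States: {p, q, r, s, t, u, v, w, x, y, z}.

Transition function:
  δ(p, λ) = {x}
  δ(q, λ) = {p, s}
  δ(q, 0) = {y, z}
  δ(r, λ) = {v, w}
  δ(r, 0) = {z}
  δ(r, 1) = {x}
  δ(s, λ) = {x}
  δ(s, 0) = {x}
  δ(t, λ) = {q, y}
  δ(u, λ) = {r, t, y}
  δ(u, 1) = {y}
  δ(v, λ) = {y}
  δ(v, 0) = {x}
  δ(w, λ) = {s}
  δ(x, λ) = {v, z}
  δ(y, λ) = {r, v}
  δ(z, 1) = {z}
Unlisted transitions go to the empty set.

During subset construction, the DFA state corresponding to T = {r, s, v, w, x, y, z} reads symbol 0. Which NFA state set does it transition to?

{r, s, v, w, x, y, z}

r on 0 → {z}.
s on 0 → {x}.
v on 0 → {x}.
No 0-transition from w, x, y, z.
Union after reading 0: {x, z}.
Now take the λ-closure:
From x via λ: add v.
From v via λ: add y.
From y via λ: add r.
From r via λ: add w.
From w via λ: add s.
No new states can be added; the closed set is {r, s, v, w, x, y, z}.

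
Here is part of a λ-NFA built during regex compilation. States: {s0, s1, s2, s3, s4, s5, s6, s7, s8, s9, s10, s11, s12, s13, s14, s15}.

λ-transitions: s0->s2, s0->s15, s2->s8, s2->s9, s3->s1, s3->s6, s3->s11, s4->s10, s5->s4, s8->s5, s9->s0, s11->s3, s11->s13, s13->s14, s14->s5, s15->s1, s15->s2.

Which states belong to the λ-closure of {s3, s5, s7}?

{s1, s3, s4, s5, s6, s7, s10, s11, s13, s14}

Start with {s3, s5, s7}.
From s3 via λ: add s1, s6, s11.
From s5 via λ: add s4.
From s4 via λ: add s10.
From s11 via λ: add s13.
From s13 via λ: add s14.
No new states can be added; the closed set is {s1, s3, s4, s5, s6, s7, s10, s11, s13, s14}.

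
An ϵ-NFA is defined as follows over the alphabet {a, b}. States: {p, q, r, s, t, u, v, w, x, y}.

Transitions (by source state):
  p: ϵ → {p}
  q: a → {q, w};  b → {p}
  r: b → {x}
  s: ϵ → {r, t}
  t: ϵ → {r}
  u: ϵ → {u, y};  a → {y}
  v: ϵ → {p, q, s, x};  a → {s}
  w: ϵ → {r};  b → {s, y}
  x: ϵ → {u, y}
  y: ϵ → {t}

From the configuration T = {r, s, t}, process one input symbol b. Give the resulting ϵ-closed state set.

{r, t, u, x, y}

r on b → {x}.
No b-transition from s, t.
Union after reading b: {x}.
Now take the ϵ-closure:
From x via ϵ: add u, y.
From y via ϵ: add t.
From t via ϵ: add r.
No new states can be added; the closed set is {r, t, u, x, y}.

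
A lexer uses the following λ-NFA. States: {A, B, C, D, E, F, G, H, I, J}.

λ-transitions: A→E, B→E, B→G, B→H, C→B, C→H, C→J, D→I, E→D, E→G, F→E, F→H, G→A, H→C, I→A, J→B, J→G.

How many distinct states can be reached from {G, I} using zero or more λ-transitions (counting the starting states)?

5

Start with {G, I}.
From G via λ: add A.
From A via λ: add E.
From E via λ: add D.
λ-closure = {A, D, E, G, I}, which has 5 states.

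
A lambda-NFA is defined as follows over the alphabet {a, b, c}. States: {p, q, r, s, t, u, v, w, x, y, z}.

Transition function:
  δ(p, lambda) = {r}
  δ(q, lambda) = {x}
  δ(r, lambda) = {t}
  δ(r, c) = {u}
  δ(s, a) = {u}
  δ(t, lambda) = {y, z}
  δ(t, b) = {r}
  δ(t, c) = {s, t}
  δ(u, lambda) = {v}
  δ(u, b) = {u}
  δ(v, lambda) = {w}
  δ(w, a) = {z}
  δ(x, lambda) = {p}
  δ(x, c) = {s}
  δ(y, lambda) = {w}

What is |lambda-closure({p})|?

Start with {p}.
From p via lambda: add r.
From r via lambda: add t.
From t via lambda: add y, z.
From y via lambda: add w.
lambda-closure = {p, r, t, w, y, z}, which has 6 states.

6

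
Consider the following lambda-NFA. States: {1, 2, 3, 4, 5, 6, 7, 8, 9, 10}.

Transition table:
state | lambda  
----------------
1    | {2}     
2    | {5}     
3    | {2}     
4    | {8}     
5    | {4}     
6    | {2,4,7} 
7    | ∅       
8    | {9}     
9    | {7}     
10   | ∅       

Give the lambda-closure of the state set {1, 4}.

{1, 2, 4, 5, 7, 8, 9}

Start with {1, 4}.
From 1 via lambda: add 2.
From 4 via lambda: add 8.
From 2 via lambda: add 5.
From 8 via lambda: add 9.
From 9 via lambda: add 7.
No new states can be added; the closed set is {1, 2, 4, 5, 7, 8, 9}.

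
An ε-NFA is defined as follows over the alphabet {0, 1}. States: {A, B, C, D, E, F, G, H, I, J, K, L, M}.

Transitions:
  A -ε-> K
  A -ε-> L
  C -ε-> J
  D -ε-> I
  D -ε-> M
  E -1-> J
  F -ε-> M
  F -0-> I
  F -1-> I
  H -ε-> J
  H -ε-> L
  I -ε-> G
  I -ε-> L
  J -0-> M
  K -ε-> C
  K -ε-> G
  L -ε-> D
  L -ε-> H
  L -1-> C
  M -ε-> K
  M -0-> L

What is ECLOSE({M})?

Start with {M}.
From M via ε: add K.
From K via ε: add C, G.
From C via ε: add J.
No new states can be added; the closed set is {C, G, J, K, M}.

{C, G, J, K, M}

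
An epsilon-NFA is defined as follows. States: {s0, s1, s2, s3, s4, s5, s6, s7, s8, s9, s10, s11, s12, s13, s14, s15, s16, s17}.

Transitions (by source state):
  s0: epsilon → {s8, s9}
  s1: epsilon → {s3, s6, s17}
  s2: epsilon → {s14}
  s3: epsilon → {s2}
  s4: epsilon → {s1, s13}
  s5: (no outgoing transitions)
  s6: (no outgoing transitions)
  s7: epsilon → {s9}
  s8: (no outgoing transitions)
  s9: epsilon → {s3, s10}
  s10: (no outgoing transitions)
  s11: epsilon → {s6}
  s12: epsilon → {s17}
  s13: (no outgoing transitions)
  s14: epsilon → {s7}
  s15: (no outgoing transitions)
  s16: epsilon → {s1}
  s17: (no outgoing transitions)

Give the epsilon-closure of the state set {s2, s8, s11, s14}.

Start with {s2, s8, s11, s14}.
From s11 via epsilon: add s6.
From s14 via epsilon: add s7.
From s7 via epsilon: add s9.
From s9 via epsilon: add s3, s10.
No new states can be added; the closed set is {s2, s3, s6, s7, s8, s9, s10, s11, s14}.

{s2, s3, s6, s7, s8, s9, s10, s11, s14}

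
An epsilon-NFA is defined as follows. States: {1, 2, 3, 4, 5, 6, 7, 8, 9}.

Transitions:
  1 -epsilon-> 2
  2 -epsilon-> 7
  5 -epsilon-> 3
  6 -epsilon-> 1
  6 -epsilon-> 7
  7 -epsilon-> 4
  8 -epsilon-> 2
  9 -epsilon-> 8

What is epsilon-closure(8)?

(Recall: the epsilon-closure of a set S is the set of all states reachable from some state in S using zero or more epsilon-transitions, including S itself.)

Start with {8}.
From 8 via epsilon: add 2.
From 2 via epsilon: add 7.
From 7 via epsilon: add 4.
No new states can be added; the closed set is {2, 4, 7, 8}.

{2, 4, 7, 8}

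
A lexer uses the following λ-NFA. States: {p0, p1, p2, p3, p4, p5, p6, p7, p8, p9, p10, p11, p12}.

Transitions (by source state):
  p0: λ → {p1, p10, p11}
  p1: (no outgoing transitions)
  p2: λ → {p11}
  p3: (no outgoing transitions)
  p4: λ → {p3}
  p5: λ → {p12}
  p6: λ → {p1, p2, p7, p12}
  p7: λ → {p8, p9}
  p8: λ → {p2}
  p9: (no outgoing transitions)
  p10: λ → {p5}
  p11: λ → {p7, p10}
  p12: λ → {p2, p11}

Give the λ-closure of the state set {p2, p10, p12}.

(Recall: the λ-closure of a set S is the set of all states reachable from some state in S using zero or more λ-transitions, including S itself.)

{p2, p5, p7, p8, p9, p10, p11, p12}

Start with {p2, p10, p12}.
From p2 via λ: add p11.
From p10 via λ: add p5.
From p11 via λ: add p7.
From p7 via λ: add p8, p9.
No new states can be added; the closed set is {p2, p5, p7, p8, p9, p10, p11, p12}.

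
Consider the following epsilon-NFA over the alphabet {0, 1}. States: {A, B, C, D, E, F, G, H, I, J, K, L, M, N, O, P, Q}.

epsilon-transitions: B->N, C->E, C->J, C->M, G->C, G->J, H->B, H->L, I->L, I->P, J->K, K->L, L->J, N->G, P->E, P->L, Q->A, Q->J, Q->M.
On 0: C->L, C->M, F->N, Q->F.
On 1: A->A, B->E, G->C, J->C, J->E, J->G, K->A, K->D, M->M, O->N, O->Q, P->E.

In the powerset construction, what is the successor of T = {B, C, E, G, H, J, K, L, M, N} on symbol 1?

B on 1 → {E}.
G on 1 → {C}.
J on 1 → {C, E, G}.
K on 1 → {A, D}.
M on 1 → {M}.
No 1-transition from C, E, H, L, N.
Union after reading 1: {A, C, D, E, G, M}.
Now take the epsilon-closure:
From C via epsilon: add J.
From J via epsilon: add K.
From K via epsilon: add L.
No new states can be added; the closed set is {A, C, D, E, G, J, K, L, M}.

{A, C, D, E, G, J, K, L, M}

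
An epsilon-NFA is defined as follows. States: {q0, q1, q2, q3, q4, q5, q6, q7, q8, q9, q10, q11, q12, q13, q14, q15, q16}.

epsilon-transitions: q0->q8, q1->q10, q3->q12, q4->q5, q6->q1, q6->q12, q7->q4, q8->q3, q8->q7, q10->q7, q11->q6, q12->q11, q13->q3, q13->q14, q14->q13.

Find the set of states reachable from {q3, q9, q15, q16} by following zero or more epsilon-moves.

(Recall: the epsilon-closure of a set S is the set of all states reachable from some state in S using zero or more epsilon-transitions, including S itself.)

Start with {q3, q9, q15, q16}.
From q3 via epsilon: add q12.
From q12 via epsilon: add q11.
From q11 via epsilon: add q6.
From q6 via epsilon: add q1.
From q1 via epsilon: add q10.
From q10 via epsilon: add q7.
From q7 via epsilon: add q4.
From q4 via epsilon: add q5.
No new states can be added; the closed set is {q1, q3, q4, q5, q6, q7, q9, q10, q11, q12, q15, q16}.

{q1, q3, q4, q5, q6, q7, q9, q10, q11, q12, q15, q16}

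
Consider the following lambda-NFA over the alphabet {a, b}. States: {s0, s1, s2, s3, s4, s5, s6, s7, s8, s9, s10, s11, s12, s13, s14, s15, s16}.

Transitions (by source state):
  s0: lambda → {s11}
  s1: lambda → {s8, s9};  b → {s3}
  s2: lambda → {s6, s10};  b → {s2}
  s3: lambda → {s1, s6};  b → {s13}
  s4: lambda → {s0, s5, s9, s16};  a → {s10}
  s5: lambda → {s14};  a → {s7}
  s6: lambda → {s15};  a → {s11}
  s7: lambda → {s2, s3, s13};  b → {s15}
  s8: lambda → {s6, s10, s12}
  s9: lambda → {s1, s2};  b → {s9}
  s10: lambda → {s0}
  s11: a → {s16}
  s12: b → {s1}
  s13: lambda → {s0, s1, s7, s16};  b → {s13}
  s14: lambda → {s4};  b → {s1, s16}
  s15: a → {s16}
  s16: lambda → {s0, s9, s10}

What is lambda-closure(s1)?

Start with {s1}.
From s1 via lambda: add s8, s9.
From s8 via lambda: add s6, s10, s12.
From s9 via lambda: add s2.
From s6 via lambda: add s15.
From s10 via lambda: add s0.
From s0 via lambda: add s11.
No new states can be added; the closed set is {s0, s1, s2, s6, s8, s9, s10, s11, s12, s15}.

{s0, s1, s2, s6, s8, s9, s10, s11, s12, s15}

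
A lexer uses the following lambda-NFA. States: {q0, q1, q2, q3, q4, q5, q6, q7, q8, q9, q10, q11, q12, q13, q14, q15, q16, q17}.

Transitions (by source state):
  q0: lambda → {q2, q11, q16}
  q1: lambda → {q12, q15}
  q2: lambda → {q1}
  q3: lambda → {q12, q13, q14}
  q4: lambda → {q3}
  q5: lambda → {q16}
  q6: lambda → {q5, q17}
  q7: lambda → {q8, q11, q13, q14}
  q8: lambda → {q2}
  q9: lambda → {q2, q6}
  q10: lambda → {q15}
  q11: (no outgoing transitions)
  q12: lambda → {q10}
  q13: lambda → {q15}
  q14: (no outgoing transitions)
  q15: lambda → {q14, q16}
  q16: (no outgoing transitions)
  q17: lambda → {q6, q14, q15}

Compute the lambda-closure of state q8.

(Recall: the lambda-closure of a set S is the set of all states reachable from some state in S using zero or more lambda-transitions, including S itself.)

{q1, q2, q8, q10, q12, q14, q15, q16}

Start with {q8}.
From q8 via lambda: add q2.
From q2 via lambda: add q1.
From q1 via lambda: add q12, q15.
From q12 via lambda: add q10.
From q15 via lambda: add q14, q16.
No new states can be added; the closed set is {q1, q2, q8, q10, q12, q14, q15, q16}.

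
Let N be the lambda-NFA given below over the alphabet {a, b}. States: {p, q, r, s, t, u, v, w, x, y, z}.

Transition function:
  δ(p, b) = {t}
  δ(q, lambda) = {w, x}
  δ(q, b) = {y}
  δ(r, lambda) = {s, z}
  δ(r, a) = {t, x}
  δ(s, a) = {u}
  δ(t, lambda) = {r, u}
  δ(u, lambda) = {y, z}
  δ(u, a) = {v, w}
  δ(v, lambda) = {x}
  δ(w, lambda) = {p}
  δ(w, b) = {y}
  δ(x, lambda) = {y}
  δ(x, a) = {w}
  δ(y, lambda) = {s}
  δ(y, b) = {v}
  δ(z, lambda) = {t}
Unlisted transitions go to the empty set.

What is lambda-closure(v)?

Start with {v}.
From v via lambda: add x.
From x via lambda: add y.
From y via lambda: add s.
No new states can be added; the closed set is {s, v, x, y}.

{s, v, x, y}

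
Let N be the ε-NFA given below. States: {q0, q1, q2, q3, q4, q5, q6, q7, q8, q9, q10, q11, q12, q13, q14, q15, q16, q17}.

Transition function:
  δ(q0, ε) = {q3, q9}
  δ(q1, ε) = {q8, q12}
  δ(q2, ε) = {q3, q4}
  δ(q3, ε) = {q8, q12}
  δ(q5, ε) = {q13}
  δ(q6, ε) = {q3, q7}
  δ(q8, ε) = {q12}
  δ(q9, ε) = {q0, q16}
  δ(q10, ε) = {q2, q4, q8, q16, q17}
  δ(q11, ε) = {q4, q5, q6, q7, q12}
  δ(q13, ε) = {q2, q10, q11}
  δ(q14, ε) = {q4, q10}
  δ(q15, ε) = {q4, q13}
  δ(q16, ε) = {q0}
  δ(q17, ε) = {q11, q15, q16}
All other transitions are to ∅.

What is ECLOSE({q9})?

Start with {q9}.
From q9 via ε: add q0, q16.
From q0 via ε: add q3.
From q3 via ε: add q8, q12.
No new states can be added; the closed set is {q0, q3, q8, q9, q12, q16}.

{q0, q3, q8, q9, q12, q16}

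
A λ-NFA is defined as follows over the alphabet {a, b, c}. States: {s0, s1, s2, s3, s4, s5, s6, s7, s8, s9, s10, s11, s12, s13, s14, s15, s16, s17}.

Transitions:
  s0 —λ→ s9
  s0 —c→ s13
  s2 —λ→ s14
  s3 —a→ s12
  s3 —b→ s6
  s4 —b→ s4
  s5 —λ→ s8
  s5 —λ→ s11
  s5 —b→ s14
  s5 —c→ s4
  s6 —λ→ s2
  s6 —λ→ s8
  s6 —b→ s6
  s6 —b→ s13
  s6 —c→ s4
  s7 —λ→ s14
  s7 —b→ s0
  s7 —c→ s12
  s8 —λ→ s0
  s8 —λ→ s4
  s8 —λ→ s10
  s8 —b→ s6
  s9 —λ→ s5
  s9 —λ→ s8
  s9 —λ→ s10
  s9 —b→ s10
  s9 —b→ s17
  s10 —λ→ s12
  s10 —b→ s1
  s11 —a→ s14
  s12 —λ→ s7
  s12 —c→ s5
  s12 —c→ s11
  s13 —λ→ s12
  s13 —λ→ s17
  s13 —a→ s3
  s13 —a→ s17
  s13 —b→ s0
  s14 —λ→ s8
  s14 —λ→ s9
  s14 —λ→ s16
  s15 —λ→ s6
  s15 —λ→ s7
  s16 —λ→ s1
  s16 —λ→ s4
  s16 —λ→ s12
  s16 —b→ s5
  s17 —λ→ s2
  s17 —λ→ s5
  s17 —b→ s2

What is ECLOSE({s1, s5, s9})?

{s0, s1, s4, s5, s7, s8, s9, s10, s11, s12, s14, s16}

Start with {s1, s5, s9}.
From s5 via λ: add s8, s11.
From s9 via λ: add s10.
From s8 via λ: add s0, s4.
From s10 via λ: add s12.
From s12 via λ: add s7.
From s7 via λ: add s14.
From s14 via λ: add s16.
No new states can be added; the closed set is {s0, s1, s4, s5, s7, s8, s9, s10, s11, s12, s14, s16}.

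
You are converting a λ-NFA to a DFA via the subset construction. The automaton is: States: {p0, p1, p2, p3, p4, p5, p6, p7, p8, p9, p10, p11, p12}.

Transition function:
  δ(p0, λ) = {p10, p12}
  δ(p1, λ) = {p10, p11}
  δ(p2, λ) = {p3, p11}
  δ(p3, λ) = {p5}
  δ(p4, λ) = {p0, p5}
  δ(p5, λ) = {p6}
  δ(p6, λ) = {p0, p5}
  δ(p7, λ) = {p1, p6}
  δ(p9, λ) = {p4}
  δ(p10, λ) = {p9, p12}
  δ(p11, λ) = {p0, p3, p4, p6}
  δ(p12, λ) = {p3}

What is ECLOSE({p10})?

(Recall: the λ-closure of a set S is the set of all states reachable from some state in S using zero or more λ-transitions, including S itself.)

{p0, p3, p4, p5, p6, p9, p10, p12}

Start with {p10}.
From p10 via λ: add p9, p12.
From p9 via λ: add p4.
From p12 via λ: add p3.
From p3 via λ: add p5.
From p4 via λ: add p0.
From p5 via λ: add p6.
No new states can be added; the closed set is {p0, p3, p4, p5, p6, p9, p10, p12}.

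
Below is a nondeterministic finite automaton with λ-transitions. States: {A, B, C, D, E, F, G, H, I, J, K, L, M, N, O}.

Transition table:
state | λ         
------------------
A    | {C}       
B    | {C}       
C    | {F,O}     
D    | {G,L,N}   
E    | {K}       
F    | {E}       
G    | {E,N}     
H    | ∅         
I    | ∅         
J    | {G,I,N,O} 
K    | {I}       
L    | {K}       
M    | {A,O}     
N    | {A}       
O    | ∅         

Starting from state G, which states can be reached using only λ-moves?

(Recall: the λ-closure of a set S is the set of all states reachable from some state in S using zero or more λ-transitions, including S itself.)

Start with {G}.
From G via λ: add E, N.
From E via λ: add K.
From N via λ: add A.
From A via λ: add C.
From K via λ: add I.
From C via λ: add F, O.
No new states can be added; the closed set is {A, C, E, F, G, I, K, N, O}.

{A, C, E, F, G, I, K, N, O}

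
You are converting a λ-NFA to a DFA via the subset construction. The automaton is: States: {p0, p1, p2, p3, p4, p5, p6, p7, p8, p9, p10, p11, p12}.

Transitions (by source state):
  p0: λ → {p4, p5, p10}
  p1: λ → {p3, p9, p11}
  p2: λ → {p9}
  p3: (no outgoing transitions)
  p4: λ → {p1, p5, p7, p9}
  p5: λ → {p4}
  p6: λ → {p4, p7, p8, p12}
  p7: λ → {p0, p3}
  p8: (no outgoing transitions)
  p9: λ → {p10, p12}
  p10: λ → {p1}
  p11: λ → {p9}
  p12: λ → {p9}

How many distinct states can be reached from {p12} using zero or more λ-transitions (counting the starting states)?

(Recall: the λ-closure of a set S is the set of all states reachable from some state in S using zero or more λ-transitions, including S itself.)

Start with {p12}.
From p12 via λ: add p9.
From p9 via λ: add p10.
From p10 via λ: add p1.
From p1 via λ: add p3, p11.
λ-closure = {p1, p3, p9, p10, p11, p12}, which has 6 states.

6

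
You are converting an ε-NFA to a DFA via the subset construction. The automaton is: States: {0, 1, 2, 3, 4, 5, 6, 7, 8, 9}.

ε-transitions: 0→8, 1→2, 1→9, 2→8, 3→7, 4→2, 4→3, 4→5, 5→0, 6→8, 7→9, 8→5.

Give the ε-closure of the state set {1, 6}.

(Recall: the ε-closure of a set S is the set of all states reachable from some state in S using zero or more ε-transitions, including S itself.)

{0, 1, 2, 5, 6, 8, 9}

Start with {1, 6}.
From 1 via ε: add 2, 9.
From 6 via ε: add 8.
From 8 via ε: add 5.
From 5 via ε: add 0.
No new states can be added; the closed set is {0, 1, 2, 5, 6, 8, 9}.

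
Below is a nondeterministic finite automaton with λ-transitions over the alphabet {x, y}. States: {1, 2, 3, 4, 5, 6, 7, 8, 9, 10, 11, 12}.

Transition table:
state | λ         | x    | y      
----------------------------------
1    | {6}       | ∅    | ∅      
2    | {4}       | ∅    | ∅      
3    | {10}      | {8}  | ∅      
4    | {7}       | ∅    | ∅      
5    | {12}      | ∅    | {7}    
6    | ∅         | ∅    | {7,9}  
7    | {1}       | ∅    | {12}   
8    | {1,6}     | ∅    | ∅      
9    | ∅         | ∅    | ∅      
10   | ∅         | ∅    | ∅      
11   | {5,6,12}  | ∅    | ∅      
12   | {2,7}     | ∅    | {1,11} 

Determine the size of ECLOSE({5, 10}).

Start with {5, 10}.
From 5 via λ: add 12.
From 12 via λ: add 2, 7.
From 2 via λ: add 4.
From 7 via λ: add 1.
From 1 via λ: add 6.
λ-closure = {1, 2, 4, 5, 6, 7, 10, 12}, which has 8 states.

8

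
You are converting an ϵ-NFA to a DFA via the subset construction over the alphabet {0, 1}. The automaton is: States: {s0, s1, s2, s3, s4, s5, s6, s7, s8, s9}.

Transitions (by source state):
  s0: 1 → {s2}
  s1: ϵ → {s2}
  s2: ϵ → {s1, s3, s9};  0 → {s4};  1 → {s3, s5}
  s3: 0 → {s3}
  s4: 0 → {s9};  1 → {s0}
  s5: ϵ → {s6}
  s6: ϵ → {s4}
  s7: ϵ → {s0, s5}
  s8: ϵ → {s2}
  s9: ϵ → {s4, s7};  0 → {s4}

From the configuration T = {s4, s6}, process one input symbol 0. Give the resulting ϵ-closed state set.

s4 on 0 → {s9}.
No 0-transition from s6.
Union after reading 0: {s9}.
Now take the ϵ-closure:
From s9 via ϵ: add s4, s7.
From s7 via ϵ: add s0, s5.
From s5 via ϵ: add s6.
No new states can be added; the closed set is {s0, s4, s5, s6, s7, s9}.

{s0, s4, s5, s6, s7, s9}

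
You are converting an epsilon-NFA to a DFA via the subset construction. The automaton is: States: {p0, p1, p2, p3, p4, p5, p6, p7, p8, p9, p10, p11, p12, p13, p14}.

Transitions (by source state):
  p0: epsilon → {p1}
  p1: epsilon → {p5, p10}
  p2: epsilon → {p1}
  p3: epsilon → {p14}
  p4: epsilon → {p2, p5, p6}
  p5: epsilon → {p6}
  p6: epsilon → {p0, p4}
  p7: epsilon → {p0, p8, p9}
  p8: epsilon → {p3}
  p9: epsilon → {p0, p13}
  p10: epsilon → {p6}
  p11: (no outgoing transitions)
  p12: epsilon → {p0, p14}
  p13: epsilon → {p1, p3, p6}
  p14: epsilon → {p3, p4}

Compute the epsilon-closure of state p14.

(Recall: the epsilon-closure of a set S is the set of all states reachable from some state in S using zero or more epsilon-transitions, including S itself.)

Start with {p14}.
From p14 via epsilon: add p3, p4.
From p4 via epsilon: add p2, p5, p6.
From p2 via epsilon: add p1.
From p6 via epsilon: add p0.
From p1 via epsilon: add p10.
No new states can be added; the closed set is {p0, p1, p2, p3, p4, p5, p6, p10, p14}.

{p0, p1, p2, p3, p4, p5, p6, p10, p14}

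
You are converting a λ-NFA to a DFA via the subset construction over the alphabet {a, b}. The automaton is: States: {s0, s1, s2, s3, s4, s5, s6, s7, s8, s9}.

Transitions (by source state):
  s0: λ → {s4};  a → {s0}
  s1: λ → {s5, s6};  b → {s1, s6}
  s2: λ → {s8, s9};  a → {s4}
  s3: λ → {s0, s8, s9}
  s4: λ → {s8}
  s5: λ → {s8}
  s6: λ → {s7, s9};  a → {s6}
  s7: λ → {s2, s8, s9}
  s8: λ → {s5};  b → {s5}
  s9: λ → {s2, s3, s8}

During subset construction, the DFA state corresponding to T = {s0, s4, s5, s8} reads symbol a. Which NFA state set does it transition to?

s0 on a → {s0}.
No a-transition from s4, s5, s8.
Union after reading a: {s0}.
Now take the λ-closure:
From s0 via λ: add s4.
From s4 via λ: add s8.
From s8 via λ: add s5.
No new states can be added; the closed set is {s0, s4, s5, s8}.

{s0, s4, s5, s8}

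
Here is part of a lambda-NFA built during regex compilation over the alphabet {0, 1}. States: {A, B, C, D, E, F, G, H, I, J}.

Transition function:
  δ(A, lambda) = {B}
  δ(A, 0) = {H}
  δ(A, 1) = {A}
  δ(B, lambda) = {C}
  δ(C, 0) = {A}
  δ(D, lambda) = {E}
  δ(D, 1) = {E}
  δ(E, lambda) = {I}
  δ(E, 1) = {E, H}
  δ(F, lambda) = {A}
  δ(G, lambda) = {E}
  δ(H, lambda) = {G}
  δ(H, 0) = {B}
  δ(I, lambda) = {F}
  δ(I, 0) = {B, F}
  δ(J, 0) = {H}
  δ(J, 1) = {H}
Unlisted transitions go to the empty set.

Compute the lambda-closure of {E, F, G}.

{A, B, C, E, F, G, I}

Start with {E, F, G}.
From E via lambda: add I.
From F via lambda: add A.
From A via lambda: add B.
From B via lambda: add C.
No new states can be added; the closed set is {A, B, C, E, F, G, I}.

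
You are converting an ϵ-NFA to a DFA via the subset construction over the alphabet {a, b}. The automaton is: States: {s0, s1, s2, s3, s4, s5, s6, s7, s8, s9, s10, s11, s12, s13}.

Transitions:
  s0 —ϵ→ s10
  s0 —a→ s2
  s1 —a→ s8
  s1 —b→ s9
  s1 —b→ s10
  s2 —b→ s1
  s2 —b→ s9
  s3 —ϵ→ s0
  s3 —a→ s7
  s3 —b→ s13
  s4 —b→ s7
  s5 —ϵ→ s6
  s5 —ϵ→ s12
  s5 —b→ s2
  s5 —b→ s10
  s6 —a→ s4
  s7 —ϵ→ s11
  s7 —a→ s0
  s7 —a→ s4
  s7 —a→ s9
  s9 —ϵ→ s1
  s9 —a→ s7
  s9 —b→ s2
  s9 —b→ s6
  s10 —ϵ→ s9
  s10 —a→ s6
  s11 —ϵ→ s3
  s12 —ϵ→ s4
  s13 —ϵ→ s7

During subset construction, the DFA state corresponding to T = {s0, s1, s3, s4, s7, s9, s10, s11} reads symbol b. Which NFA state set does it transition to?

{s0, s1, s2, s3, s6, s7, s9, s10, s11, s13}

s1 on b → {s9, s10}.
s3 on b → {s13}.
s4 on b → {s7}.
s9 on b → {s2, s6}.
No b-transition from s0, s7, s10, s11.
Union after reading b: {s2, s6, s7, s9, s10, s13}.
Now take the ϵ-closure:
From s7 via ϵ: add s11.
From s9 via ϵ: add s1.
From s11 via ϵ: add s3.
From s3 via ϵ: add s0.
No new states can be added; the closed set is {s0, s1, s2, s3, s6, s7, s9, s10, s11, s13}.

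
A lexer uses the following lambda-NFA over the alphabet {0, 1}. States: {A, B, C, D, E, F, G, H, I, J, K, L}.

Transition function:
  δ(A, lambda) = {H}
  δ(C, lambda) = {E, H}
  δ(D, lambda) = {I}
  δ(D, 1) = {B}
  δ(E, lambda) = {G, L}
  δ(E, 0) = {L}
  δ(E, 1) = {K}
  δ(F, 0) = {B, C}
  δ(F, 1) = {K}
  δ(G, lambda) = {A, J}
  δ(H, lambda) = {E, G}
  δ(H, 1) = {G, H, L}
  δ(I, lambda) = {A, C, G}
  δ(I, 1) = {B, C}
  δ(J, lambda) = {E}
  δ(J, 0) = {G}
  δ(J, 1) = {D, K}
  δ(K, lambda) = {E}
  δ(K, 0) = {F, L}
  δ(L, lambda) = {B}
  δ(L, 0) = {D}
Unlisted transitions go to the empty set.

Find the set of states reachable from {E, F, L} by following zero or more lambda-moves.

Start with {E, F, L}.
From E via lambda: add G.
From L via lambda: add B.
From G via lambda: add A, J.
From A via lambda: add H.
No new states can be added; the closed set is {A, B, E, F, G, H, J, L}.

{A, B, E, F, G, H, J, L}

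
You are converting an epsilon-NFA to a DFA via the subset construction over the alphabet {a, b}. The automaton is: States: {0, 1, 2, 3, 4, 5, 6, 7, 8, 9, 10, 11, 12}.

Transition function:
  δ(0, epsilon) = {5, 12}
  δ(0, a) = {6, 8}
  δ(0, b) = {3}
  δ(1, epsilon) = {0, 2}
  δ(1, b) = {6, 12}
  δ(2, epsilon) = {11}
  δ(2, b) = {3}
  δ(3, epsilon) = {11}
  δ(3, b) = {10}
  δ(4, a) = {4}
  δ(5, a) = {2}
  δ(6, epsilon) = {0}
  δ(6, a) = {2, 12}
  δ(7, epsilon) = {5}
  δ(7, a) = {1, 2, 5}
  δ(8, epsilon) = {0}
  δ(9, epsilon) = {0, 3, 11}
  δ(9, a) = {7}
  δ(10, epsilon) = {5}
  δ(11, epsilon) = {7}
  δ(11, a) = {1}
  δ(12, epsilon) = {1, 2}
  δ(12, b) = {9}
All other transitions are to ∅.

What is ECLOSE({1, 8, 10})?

{0, 1, 2, 5, 7, 8, 10, 11, 12}

Start with {1, 8, 10}.
From 1 via epsilon: add 0, 2.
From 10 via epsilon: add 5.
From 0 via epsilon: add 12.
From 2 via epsilon: add 11.
From 11 via epsilon: add 7.
No new states can be added; the closed set is {0, 1, 2, 5, 7, 8, 10, 11, 12}.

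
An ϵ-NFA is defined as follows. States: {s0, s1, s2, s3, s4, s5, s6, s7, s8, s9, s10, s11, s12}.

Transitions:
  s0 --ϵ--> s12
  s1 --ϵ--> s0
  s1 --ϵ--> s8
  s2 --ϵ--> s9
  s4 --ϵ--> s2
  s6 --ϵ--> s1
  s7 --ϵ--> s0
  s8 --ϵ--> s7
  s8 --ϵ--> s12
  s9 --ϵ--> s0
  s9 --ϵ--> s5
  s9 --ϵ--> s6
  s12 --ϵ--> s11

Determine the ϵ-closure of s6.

{s0, s1, s6, s7, s8, s11, s12}

Start with {s6}.
From s6 via ϵ: add s1.
From s1 via ϵ: add s0, s8.
From s0 via ϵ: add s12.
From s8 via ϵ: add s7.
From s12 via ϵ: add s11.
No new states can be added; the closed set is {s0, s1, s6, s7, s8, s11, s12}.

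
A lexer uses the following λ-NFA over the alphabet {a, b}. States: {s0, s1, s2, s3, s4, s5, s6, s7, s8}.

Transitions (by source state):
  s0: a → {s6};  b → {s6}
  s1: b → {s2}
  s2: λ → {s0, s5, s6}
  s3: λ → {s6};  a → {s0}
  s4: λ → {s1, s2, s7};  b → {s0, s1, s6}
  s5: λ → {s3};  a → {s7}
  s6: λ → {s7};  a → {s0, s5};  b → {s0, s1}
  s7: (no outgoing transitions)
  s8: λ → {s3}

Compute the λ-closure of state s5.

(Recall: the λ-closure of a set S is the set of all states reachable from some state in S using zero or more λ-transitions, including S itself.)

Start with {s5}.
From s5 via λ: add s3.
From s3 via λ: add s6.
From s6 via λ: add s7.
No new states can be added; the closed set is {s3, s5, s6, s7}.

{s3, s5, s6, s7}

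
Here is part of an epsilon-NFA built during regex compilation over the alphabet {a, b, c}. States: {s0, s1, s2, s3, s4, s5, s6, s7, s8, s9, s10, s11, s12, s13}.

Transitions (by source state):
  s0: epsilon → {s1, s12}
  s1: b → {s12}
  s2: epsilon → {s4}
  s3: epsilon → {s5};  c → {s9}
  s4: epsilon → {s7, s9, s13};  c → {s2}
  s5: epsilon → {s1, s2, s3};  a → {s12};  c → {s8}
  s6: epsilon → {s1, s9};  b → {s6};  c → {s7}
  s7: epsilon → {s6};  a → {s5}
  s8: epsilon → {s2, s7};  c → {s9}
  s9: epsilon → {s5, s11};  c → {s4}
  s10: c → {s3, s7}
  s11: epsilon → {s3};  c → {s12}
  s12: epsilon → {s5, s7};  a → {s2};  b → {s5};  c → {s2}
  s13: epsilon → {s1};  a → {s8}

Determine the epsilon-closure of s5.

{s1, s2, s3, s4, s5, s6, s7, s9, s11, s13}

Start with {s5}.
From s5 via epsilon: add s1, s2, s3.
From s2 via epsilon: add s4.
From s4 via epsilon: add s7, s9, s13.
From s7 via epsilon: add s6.
From s9 via epsilon: add s11.
No new states can be added; the closed set is {s1, s2, s3, s4, s5, s6, s7, s9, s11, s13}.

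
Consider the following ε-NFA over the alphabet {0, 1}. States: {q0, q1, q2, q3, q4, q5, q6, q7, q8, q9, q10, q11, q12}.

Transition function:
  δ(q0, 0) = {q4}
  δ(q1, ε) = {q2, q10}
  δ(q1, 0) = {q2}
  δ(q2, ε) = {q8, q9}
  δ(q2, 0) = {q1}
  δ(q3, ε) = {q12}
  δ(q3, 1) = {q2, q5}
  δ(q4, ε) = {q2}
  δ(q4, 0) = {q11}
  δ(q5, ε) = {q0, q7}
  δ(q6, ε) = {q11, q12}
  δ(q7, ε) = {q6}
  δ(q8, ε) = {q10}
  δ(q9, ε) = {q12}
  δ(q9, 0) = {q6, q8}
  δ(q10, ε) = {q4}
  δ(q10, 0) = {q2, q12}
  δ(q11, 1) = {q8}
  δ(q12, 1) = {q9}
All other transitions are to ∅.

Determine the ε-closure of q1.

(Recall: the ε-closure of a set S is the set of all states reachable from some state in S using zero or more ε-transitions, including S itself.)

{q1, q2, q4, q8, q9, q10, q12}

Start with {q1}.
From q1 via ε: add q2, q10.
From q2 via ε: add q8, q9.
From q10 via ε: add q4.
From q9 via ε: add q12.
No new states can be added; the closed set is {q1, q2, q4, q8, q9, q10, q12}.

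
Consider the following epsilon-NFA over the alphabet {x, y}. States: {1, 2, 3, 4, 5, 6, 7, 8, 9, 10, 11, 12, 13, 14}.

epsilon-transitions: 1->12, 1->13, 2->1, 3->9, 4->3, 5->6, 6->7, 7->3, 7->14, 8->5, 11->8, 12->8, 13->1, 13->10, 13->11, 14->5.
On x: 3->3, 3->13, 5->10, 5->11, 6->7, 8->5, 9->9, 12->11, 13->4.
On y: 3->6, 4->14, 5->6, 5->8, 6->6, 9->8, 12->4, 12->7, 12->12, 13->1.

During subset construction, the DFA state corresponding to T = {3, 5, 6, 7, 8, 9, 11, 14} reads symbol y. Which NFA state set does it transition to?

3 on y → {6}.
5 on y → {6, 8}.
6 on y → {6}.
9 on y → {8}.
No y-transition from 7, 8, 11, 14.
Union after reading y: {6, 8}.
Now take the epsilon-closure:
From 6 via epsilon: add 7.
From 8 via epsilon: add 5.
From 7 via epsilon: add 3, 14.
From 3 via epsilon: add 9.
No new states can be added; the closed set is {3, 5, 6, 7, 8, 9, 14}.

{3, 5, 6, 7, 8, 9, 14}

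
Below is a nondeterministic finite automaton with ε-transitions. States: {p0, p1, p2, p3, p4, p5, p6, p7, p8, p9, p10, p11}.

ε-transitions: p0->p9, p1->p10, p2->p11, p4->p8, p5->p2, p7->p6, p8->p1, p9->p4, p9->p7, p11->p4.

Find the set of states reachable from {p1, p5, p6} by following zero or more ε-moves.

Start with {p1, p5, p6}.
From p1 via ε: add p10.
From p5 via ε: add p2.
From p2 via ε: add p11.
From p11 via ε: add p4.
From p4 via ε: add p8.
No new states can be added; the closed set is {p1, p2, p4, p5, p6, p8, p10, p11}.

{p1, p2, p4, p5, p6, p8, p10, p11}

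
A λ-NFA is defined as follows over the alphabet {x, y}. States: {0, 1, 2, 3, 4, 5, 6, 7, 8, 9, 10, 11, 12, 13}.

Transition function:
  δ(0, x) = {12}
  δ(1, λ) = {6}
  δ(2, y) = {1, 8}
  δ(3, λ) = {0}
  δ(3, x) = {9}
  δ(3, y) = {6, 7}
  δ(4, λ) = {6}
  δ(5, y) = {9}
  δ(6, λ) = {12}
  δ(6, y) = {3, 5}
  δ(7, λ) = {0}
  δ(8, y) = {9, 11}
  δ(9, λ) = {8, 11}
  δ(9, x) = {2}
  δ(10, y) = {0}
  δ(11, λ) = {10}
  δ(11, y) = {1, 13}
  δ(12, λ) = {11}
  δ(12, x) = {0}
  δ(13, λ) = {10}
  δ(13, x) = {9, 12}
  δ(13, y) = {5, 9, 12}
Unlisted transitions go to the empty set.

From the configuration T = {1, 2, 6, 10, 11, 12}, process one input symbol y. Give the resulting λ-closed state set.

2 on y → {1, 8}.
6 on y → {3, 5}.
10 on y → {0}.
11 on y → {1, 13}.
No y-transition from 1, 12.
Union after reading y: {0, 1, 3, 5, 8, 13}.
Now take the λ-closure:
From 1 via λ: add 6.
From 13 via λ: add 10.
From 6 via λ: add 12.
From 12 via λ: add 11.
No new states can be added; the closed set is {0, 1, 3, 5, 6, 8, 10, 11, 12, 13}.

{0, 1, 3, 5, 6, 8, 10, 11, 12, 13}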